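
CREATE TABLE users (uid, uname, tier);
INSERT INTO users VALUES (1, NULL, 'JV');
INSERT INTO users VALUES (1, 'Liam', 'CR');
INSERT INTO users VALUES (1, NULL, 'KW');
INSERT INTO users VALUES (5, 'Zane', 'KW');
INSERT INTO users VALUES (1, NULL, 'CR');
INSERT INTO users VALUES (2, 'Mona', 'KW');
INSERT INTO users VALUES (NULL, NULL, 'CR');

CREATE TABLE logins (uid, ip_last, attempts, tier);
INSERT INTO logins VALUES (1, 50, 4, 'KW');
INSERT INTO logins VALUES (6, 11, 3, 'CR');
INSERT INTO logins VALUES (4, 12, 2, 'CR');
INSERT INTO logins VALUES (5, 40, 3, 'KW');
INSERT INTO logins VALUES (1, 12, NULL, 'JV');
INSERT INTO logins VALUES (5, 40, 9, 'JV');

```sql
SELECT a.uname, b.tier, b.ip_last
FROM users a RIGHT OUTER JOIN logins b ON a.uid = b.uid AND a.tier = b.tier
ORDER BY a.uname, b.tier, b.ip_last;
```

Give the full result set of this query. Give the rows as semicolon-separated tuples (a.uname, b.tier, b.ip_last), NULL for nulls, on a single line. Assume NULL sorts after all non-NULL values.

RIGHT JOIN keeps every row from `logins`; unmatched rows get NULL for `users`'s columns.
Matching on a.uid = b.uid AND a.tier = b.tier. A NULL in a compared column never satisfies the condition.
- a row (uid=1, tier=JV): matches 1 b row(s) → 1 output row(s).
- a row (uid=1, tier=CR): no match.
- a row (uid=1, tier=KW): matches 1 b row(s) → 1 output row(s).
- a row (uid=5, tier=KW): matches 1 b row(s) → 1 output row(s).
- a row (uid=1, tier=CR): no match.
- a row (uid=2, tier=KW): no match.
- a row (uid=NULL, tier=CR): no match.
- plus 3 unmatched b row(s), each kept with NULL a columns.
After projecting and ordering:
a.uname | b.tier | b.ip_last
Zane | KW | 40
NULL | CR | 11
NULL | CR | 12
NULL | JV | 12
NULL | JV | 40
NULL | KW | 50

(Zane, KW, 40); (NULL, CR, 11); (NULL, CR, 12); (NULL, JV, 12); (NULL, JV, 40); (NULL, KW, 50)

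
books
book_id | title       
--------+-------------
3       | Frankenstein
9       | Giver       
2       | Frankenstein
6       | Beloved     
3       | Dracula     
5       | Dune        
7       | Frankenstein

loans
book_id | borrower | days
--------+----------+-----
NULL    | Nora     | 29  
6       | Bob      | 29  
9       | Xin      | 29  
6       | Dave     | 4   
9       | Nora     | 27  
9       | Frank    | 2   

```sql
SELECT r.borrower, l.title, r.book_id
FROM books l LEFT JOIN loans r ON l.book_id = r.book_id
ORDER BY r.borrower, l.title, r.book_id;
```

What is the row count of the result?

10

LEFT JOIN keeps every row from `books`; unmatched rows get NULL for `loans`'s columns.
Matching on l.book_id = r.book_id. A NULL in a compared column never satisfies the condition.
Matched pairs: 5; unmatched l rows kept: 5.
Total: 5 matched + 5 padded = 10 rows.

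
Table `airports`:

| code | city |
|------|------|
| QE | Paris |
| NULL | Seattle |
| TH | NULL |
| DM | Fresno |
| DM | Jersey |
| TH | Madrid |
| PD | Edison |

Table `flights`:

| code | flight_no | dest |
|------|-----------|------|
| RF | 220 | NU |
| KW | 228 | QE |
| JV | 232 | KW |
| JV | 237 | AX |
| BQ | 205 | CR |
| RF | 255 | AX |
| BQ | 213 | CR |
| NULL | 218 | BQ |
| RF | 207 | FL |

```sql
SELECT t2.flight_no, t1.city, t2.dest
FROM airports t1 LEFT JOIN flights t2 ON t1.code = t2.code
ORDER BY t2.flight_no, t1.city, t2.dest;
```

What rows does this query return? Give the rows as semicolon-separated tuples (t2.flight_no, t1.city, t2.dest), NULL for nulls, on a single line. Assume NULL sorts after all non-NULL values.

(NULL, Edison, NULL); (NULL, Fresno, NULL); (NULL, Jersey, NULL); (NULL, Madrid, NULL); (NULL, Paris, NULL); (NULL, Seattle, NULL); (NULL, NULL, NULL)

LEFT JOIN keeps every row from `airports`; unmatched rows get NULL for `flights`'s columns.
Matching on t1.code = t2.code. A NULL in a compared column never satisfies the condition.
- t1 (code=QE) has no partner → padded with NULL.
- t1 (code=NULL) has no partner → padded with NULL.
- t1 (code=TH) has no partner → padded with NULL.
- t1 (code=DM) has no partner → padded with NULL.
- t1 (code=DM) has no partner → padded with NULL.
- t1 (code=TH) has no partner → padded with NULL.
- t1 (code=PD) has no partner → padded with NULL.
After projecting and ordering:
t2.flight_no | t1.city | t2.dest
NULL | Edison | NULL
NULL | Fresno | NULL
NULL | Jersey | NULL
NULL | Madrid | NULL
NULL | Paris | NULL
NULL | Seattle | NULL
NULL | NULL | NULL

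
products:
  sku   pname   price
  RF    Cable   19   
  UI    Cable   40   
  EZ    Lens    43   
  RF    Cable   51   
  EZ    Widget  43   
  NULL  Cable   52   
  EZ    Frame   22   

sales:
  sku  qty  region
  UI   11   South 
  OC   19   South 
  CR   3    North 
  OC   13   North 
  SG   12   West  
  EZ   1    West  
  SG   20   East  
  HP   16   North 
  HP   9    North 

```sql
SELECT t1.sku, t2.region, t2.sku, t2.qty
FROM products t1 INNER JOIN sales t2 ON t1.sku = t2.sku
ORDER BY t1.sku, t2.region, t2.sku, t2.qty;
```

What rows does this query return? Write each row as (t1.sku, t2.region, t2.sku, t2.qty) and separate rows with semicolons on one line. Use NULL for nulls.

(EZ, West, EZ, 1); (EZ, West, EZ, 1); (EZ, West, EZ, 1); (UI, South, UI, 11)

INNER JOIN keeps only pairs where the ON condition holds.
Matching on t1.sku = t2.sku. A NULL in a compared column never satisfies the condition.
- t1[0] sku=RF → no match; dropped.
- t1[1] sku=UI → 1 match(es) in t2 → 1 row(s).
- t1[2] sku=EZ → 1 match(es) in t2 → 1 row(s).
- t1[3] sku=RF → no match; dropped.
- t1[4] sku=EZ → 1 match(es) in t2 → 1 row(s).
- t1[5] sku=NULL → no match; dropped.
- t1[6] sku=EZ → 1 match(es) in t2 → 1 row(s).
After projecting and ordering:
t1.sku | t2.region | t2.sku | t2.qty
EZ | West | EZ | 1
EZ | West | EZ | 1
EZ | West | EZ | 1
UI | South | UI | 11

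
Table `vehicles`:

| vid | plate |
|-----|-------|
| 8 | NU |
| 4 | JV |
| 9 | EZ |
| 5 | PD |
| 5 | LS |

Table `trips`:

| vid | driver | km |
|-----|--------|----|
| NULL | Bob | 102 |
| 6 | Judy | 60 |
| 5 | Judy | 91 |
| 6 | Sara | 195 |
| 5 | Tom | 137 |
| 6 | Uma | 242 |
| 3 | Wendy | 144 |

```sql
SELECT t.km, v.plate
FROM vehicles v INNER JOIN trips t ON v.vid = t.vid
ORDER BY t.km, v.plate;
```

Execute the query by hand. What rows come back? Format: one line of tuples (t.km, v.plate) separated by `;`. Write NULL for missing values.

(91, LS); (91, PD); (137, LS); (137, PD)

INNER JOIN keeps only pairs where the ON condition holds.
Matching on v.vid = t.vid. A NULL in a compared column never satisfies the condition.
- v row (vid=8): no match → dropped.
- v row (vid=4): no match → dropped.
- v row (vid=9): no match → dropped.
- v row (vid=5): matches 2 t row(s) → 2 output row(s).
- v row (vid=5): matches 2 t row(s) → 2 output row(s).
After projecting and ordering:
t.km | v.plate
91 | LS
91 | PD
137 | LS
137 | PD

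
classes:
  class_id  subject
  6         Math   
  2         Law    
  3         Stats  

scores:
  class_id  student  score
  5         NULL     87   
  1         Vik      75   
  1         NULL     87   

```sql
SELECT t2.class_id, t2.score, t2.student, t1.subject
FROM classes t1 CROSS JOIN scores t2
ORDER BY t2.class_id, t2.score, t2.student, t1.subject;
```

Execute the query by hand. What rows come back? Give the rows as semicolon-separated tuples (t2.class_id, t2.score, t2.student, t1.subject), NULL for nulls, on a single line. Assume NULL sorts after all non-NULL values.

(1, 75, Vik, Law); (1, 75, Vik, Math); (1, 75, Vik, Stats); (1, 87, NULL, Law); (1, 87, NULL, Math); (1, 87, NULL, Stats); (5, 87, NULL, Law); (5, 87, NULL, Math); (5, 87, NULL, Stats)

CROSS JOIN pairs every row of `classes` with every row of `scores`: 3 × 3 = 9 rows.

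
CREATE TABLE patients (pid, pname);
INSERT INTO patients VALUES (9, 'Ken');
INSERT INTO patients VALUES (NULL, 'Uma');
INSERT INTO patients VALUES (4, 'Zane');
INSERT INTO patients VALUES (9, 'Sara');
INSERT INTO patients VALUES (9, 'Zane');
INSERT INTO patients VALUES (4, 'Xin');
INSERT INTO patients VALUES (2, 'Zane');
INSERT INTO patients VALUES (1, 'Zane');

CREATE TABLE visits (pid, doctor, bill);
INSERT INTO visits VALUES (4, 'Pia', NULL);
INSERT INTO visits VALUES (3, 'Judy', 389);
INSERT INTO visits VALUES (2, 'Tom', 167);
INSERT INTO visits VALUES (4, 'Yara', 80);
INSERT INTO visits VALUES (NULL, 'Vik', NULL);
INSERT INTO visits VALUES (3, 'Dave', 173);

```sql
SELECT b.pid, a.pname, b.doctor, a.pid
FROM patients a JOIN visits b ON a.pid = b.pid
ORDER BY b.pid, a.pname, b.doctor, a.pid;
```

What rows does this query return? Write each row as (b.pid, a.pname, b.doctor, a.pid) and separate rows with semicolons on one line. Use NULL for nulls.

(2, Zane, Tom, 2); (4, Xin, Pia, 4); (4, Xin, Yara, 4); (4, Zane, Pia, 4); (4, Zane, Yara, 4)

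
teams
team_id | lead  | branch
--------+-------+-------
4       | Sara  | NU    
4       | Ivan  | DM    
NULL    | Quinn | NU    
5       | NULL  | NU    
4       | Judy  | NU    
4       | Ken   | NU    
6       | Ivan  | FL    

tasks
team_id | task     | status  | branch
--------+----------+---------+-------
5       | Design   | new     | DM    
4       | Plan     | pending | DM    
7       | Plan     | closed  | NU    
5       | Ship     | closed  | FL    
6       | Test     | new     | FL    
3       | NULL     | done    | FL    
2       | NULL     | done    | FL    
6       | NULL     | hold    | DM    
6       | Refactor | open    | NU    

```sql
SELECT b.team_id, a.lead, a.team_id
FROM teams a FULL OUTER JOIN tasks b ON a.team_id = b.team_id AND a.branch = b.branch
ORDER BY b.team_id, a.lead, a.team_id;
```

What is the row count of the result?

FULL OUTER JOIN keeps every row from both sides; unmatched rows get NULL for the other side's columns.
Matching on a.team_id = b.team_id AND a.branch = b.branch. A NULL in a compared column never satisfies the condition.
- a (team_id=4, branch=NU) has no partner → padded with NULL.
- a (team_id=4, branch=DM) pairs with 1 row(s) of b.
- a (team_id=NULL, branch=NU) has no partner → padded with NULL.
- a (team_id=5, branch=NU) has no partner → padded with NULL.
- a (team_id=4, branch=NU) has no partner → padded with NULL.
- a (team_id=4, branch=NU) has no partner → padded with NULL.
- a (team_id=6, branch=FL) pairs with 1 row(s) of b.
- plus 7 unmatched b row(s), each kept with NULL a columns.
Total: 2 matched + 12 padded = 14 rows.

14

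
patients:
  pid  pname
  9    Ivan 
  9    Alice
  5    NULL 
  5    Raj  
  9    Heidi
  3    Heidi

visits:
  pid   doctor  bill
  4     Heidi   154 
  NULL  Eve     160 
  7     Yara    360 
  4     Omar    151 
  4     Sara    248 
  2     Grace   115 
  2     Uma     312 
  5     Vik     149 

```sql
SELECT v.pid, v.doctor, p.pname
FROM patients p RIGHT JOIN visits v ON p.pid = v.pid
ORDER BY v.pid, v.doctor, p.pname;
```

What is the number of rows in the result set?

9

RIGHT JOIN keeps every row from `visits`; unmatched rows get NULL for `patients`'s columns.
Matching on p.pid = v.pid. A NULL in a compared column never satisfies the condition.
Matched pairs: 2; unmatched v rows kept: 7.
Total: 2 matched + 7 padded = 9 rows.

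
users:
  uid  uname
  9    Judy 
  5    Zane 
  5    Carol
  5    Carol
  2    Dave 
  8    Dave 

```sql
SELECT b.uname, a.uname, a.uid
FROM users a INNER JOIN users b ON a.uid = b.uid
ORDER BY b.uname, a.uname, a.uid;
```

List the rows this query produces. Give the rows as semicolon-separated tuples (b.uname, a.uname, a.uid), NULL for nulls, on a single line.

(Carol, Carol, 5); (Carol, Carol, 5); (Carol, Carol, 5); (Carol, Carol, 5); (Carol, Zane, 5); (Carol, Zane, 5); (Dave, Dave, 2); (Dave, Dave, 8); (Judy, Judy, 9); (Zane, Carol, 5); (Zane, Carol, 5); (Zane, Zane, 5)

INNER JOIN keeps only pairs where the ON condition holds.
Matching on a.uid = b.uid.
- a[0] uid=9 → 1 match(es) in b → 1 row(s).
- a[1] uid=5 → 3 match(es) in b → 3 row(s).
- a[2] uid=5 → 3 match(es) in b → 3 row(s).
- a[3] uid=5 → 3 match(es) in b → 3 row(s).
- a[4] uid=2 → 1 match(es) in b → 1 row(s).
- a[5] uid=8 → 1 match(es) in b → 1 row(s).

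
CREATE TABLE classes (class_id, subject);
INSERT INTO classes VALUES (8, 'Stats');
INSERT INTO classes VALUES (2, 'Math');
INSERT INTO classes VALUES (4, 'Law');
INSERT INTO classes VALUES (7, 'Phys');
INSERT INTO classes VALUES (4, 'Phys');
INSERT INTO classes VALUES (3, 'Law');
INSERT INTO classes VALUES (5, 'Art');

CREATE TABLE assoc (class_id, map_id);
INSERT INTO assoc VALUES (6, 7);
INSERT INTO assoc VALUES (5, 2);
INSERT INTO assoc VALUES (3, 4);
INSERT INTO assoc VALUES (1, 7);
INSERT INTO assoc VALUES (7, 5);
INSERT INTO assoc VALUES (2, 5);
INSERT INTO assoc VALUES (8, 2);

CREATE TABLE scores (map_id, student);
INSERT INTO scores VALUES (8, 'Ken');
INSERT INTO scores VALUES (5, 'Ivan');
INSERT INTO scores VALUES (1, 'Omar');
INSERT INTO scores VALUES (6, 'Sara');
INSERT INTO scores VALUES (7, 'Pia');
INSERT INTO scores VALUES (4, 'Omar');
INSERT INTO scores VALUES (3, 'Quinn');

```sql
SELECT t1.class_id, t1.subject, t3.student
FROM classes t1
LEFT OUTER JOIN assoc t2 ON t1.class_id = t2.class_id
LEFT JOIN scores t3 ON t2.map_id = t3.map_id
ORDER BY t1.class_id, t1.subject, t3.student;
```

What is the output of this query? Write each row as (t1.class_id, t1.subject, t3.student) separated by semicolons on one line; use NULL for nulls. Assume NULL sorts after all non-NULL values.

(2, Math, Ivan); (3, Law, Omar); (4, Law, NULL); (4, Phys, NULL); (5, Art, NULL); (7, Phys, Ivan); (8, Stats, NULL)

Joins associate left-to-right: classes LEFT JOIN assoc on class_id gives 7 intermediate row(s).
Then LEFT JOIN `scores t3` on map_id: each of those 7 rows is kept; rows whose t2.map_id has no match in t3 get NULL for t3's columns.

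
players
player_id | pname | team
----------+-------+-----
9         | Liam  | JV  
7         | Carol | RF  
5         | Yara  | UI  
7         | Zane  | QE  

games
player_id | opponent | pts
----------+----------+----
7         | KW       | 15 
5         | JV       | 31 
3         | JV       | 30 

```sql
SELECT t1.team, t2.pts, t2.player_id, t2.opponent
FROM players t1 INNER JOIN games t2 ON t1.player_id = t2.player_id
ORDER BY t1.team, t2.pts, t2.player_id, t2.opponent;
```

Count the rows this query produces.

INNER JOIN keeps only pairs where the ON condition holds.
Matching on t1.player_id = t2.player_id.
Matched pairs: 3.
Total: 3 rows.

3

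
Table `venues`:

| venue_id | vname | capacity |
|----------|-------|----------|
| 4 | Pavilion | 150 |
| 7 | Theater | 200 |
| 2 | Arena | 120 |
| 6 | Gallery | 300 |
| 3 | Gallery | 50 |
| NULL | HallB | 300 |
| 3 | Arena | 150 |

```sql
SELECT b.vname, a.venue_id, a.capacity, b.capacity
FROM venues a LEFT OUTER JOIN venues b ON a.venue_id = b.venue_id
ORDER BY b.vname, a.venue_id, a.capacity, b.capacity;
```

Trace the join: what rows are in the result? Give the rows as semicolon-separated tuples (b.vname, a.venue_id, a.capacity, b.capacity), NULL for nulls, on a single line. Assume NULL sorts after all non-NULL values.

(Arena, 2, 120, 120); (Arena, 3, 50, 150); (Arena, 3, 150, 150); (Gallery, 3, 50, 50); (Gallery, 3, 150, 50); (Gallery, 6, 300, 300); (Pavilion, 4, 150, 150); (Theater, 7, 200, 200); (NULL, NULL, 300, NULL)

LEFT JOIN keeps every row from `venues a`; unmatched rows get NULL for `venues b`'s columns.
Matching on a.venue_id = b.venue_id. A NULL in a compared column never satisfies the condition.
- a[0] venue_id=4 → 1 match(es) in b → 1 row(s).
- a[1] venue_id=7 → 1 match(es) in b → 1 row(s).
- a[2] venue_id=2 → 1 match(es) in b → 1 row(s).
- a[3] venue_id=6 → 1 match(es) in b → 1 row(s).
- a[4] venue_id=3 → 2 match(es) in b → 2 row(s).
- a[5] venue_id=NULL → no match; kept with NULLs on the b side.
- a[6] venue_id=3 → 2 match(es) in b → 2 row(s).
After projecting and ordering:
b.vname | a.venue_id | a.capacity | b.capacity
Arena | 2 | 120 | 120
Arena | 3 | 50 | 150
Arena | 3 | 150 | 150
Gallery | 3 | 50 | 50
Gallery | 3 | 150 | 50
Gallery | 6 | 300 | 300
Pavilion | 4 | 150 | 150
Theater | 7 | 200 | 200
NULL | NULL | 300 | NULL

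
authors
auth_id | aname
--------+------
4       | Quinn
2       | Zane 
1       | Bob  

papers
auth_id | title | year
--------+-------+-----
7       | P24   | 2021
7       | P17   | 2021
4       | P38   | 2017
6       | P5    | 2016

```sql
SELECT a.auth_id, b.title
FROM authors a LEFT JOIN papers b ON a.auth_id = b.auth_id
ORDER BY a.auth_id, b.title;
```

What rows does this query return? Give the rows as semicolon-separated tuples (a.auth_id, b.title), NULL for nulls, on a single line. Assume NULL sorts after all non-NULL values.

LEFT JOIN keeps every row from `authors`; unmatched rows get NULL for `papers`'s columns.
Matching on a.auth_id = b.auth_id.
Matched pairs: 1; unmatched a rows kept: 2.

(1, NULL); (2, NULL); (4, P38)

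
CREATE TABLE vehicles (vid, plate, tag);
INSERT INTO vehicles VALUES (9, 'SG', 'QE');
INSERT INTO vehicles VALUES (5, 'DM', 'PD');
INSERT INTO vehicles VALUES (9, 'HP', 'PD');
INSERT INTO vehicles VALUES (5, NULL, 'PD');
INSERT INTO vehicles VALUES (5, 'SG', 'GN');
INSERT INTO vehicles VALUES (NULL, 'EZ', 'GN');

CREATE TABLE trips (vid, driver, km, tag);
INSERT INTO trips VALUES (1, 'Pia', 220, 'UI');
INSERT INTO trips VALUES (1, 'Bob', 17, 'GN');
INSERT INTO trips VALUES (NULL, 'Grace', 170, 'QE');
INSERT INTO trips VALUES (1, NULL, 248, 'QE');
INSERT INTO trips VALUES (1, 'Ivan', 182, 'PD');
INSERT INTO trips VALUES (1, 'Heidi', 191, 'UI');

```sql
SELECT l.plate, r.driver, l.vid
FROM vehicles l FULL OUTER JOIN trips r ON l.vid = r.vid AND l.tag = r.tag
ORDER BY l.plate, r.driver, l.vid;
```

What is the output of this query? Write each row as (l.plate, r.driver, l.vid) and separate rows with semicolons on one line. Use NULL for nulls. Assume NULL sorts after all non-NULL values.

(DM, NULL, 5); (EZ, NULL, NULL); (HP, NULL, 9); (SG, NULL, 5); (SG, NULL, 9); (NULL, Bob, NULL); (NULL, Grace, NULL); (NULL, Heidi, NULL); (NULL, Ivan, NULL); (NULL, Pia, NULL); (NULL, NULL, 5); (NULL, NULL, NULL)

FULL OUTER JOIN keeps every row from both sides; unmatched rows get NULL for the other side's columns.
Matching on l.vid = r.vid AND l.tag = r.tag. A NULL in a compared column never satisfies the condition.
- l[0] vid=9, tag=QE → no match; kept with NULLs on the r side.
- l[1] vid=5, tag=PD → no match; kept with NULLs on the r side.
- l[2] vid=9, tag=PD → no match; kept with NULLs on the r side.
- l[3] vid=5, tag=PD → no match; kept with NULLs on the r side.
- l[4] vid=5, tag=GN → no match; kept with NULLs on the r side.
- l[5] vid=NULL, tag=GN → no match; kept with NULLs on the r side.
- 6 r row(s) had no l match → kept, l columns NULL.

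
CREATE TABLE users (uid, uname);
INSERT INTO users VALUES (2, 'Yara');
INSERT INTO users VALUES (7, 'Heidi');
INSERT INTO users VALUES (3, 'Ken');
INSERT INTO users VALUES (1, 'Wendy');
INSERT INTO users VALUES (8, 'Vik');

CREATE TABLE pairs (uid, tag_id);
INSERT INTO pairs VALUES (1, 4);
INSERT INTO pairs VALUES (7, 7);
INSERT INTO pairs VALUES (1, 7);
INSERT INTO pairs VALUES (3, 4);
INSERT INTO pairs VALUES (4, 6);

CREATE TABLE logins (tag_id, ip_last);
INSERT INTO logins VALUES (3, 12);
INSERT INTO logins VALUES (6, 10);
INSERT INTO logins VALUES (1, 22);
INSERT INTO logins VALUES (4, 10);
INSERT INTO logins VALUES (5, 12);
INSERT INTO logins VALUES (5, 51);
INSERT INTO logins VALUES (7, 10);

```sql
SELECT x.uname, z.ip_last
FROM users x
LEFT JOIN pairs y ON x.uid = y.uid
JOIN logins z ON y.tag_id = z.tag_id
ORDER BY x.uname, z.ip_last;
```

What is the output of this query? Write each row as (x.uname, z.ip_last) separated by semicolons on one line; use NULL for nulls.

Joins associate left-to-right: users LEFT JOIN pairs on uid gives 6 intermediate row(s).
Then INNER JOIN `logins z` on tag_id: keep only rows whose y.tag_id appears in z.

(Heidi, 10); (Ken, 10); (Wendy, 10); (Wendy, 10)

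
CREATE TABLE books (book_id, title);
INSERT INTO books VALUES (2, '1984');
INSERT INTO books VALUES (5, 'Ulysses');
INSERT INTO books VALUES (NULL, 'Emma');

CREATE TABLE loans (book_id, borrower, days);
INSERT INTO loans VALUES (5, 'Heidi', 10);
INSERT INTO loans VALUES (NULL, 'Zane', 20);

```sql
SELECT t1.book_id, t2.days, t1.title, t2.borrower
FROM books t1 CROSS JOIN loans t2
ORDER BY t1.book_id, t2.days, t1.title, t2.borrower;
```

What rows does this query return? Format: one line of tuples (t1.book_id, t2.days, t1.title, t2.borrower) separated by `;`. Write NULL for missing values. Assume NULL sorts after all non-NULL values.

CROSS JOIN pairs every row of `books` with every row of `loans`: 3 × 2 = 6 rows.

(2, 10, 1984, Heidi); (2, 20, 1984, Zane); (5, 10, Ulysses, Heidi); (5, 20, Ulysses, Zane); (NULL, 10, Emma, Heidi); (NULL, 20, Emma, Zane)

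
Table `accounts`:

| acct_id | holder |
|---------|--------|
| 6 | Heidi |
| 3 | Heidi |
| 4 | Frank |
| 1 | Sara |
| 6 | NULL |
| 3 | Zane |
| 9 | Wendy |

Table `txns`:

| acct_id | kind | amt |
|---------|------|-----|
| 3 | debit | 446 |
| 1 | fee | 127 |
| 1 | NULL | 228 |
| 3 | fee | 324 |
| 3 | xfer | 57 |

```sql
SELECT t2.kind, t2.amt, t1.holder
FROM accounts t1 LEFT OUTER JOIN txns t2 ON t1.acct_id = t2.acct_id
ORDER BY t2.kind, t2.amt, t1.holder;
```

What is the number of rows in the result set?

12

LEFT JOIN keeps every row from `accounts`; unmatched rows get NULL for `txns`'s columns.
Matching on t1.acct_id = t2.acct_id.
- t1 row (acct_id=6): no match → kept, t2 columns NULL.
- t1 row (acct_id=3): matches 3 t2 row(s) → 3 output row(s).
- t1 row (acct_id=4): no match → kept, t2 columns NULL.
- t1 row (acct_id=1): matches 2 t2 row(s) → 2 output row(s).
- t1 row (acct_id=6): no match → kept, t2 columns NULL.
- t1 row (acct_id=3): matches 3 t2 row(s) → 3 output row(s).
- t1 row (acct_id=9): no match → kept, t2 columns NULL.
Total: 8 matched + 4 padded = 12 rows.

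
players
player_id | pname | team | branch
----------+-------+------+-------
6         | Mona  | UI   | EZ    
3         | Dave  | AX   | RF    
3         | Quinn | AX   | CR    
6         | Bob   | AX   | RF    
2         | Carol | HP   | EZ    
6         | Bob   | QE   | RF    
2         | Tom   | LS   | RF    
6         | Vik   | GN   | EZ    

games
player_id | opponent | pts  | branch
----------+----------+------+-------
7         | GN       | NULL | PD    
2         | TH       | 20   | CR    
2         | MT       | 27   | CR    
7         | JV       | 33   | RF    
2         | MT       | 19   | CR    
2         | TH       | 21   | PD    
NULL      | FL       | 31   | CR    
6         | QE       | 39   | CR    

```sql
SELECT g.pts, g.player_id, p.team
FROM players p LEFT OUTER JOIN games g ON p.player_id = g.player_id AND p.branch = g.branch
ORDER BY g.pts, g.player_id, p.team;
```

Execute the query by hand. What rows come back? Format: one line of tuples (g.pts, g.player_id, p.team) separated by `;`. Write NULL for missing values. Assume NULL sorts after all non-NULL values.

(NULL, NULL, AX); (NULL, NULL, AX); (NULL, NULL, AX); (NULL, NULL, GN); (NULL, NULL, HP); (NULL, NULL, LS); (NULL, NULL, QE); (NULL, NULL, UI)

LEFT JOIN keeps every row from `players`; unmatched rows get NULL for `games`'s columns.
Matching on p.player_id = g.player_id AND p.branch = g.branch. A NULL in a compared column never satisfies the condition.
- p[0] player_id=6, branch=EZ → no match; kept with NULLs on the g side.
- p[1] player_id=3, branch=RF → no match; kept with NULLs on the g side.
- p[2] player_id=3, branch=CR → no match; kept with NULLs on the g side.
- p[3] player_id=6, branch=RF → no match; kept with NULLs on the g side.
- p[4] player_id=2, branch=EZ → no match; kept with NULLs on the g side.
- p[5] player_id=6, branch=RF → no match; kept with NULLs on the g side.
- p[6] player_id=2, branch=RF → no match; kept with NULLs on the g side.
- p[7] player_id=6, branch=EZ → no match; kept with NULLs on the g side.
After projecting and ordering:
g.pts | g.player_id | p.team
NULL | NULL | AX
NULL | NULL | AX
NULL | NULL | AX
NULL | NULL | GN
NULL | NULL | HP
NULL | NULL | LS
NULL | NULL | QE
NULL | NULL | UI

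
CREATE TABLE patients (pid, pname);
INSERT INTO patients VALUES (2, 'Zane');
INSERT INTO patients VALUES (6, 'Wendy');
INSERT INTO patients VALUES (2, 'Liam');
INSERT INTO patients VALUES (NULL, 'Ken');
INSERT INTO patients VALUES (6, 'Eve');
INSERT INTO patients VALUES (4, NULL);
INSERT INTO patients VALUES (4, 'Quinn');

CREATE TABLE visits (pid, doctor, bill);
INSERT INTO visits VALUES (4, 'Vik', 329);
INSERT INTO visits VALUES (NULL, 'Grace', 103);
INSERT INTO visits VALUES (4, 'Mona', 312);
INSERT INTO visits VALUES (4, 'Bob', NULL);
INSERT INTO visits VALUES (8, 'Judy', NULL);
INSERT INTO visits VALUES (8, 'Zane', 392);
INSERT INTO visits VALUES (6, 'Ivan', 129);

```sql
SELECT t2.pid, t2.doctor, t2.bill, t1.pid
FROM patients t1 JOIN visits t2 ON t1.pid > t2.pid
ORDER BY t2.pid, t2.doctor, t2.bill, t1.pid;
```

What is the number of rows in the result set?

INNER JOIN keeps only pairs where the ON condition holds.
Matching on t1.pid > t2.pid. A NULL in a compared column never satisfies the condition.
Matched pairs: 6.
Total: 6 rows.

6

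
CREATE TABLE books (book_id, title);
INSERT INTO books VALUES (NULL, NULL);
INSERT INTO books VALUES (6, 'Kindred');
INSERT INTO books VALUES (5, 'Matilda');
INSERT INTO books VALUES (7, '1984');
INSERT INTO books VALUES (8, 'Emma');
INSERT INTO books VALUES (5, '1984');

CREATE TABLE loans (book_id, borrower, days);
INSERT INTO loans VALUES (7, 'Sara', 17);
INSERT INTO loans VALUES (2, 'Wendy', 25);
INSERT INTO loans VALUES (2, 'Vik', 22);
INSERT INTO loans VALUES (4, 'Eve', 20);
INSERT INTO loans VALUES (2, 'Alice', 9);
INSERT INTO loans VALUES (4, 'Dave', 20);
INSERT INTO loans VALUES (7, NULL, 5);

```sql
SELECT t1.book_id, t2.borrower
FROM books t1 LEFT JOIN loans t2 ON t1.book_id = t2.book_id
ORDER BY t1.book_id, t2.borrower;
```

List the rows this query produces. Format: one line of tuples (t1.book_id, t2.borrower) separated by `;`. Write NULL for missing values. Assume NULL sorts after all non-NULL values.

LEFT JOIN keeps every row from `books`; unmatched rows get NULL for `loans`'s columns.
Matching on t1.book_id = t2.book_id. A NULL in a compared column never satisfies the condition.
- t1[0] book_id=NULL → no match; kept with NULLs on the t2 side.
- t1[1] book_id=6 → no match; kept with NULLs on the t2 side.
- t1[2] book_id=5 → no match; kept with NULLs on the t2 side.
- t1[3] book_id=7 → 2 match(es) in t2 → 2 row(s).
- t1[4] book_id=8 → no match; kept with NULLs on the t2 side.
- t1[5] book_id=5 → no match; kept with NULLs on the t2 side.
After projecting and ordering:
t1.book_id | t2.borrower
5 | NULL
5 | NULL
6 | NULL
7 | Sara
7 | NULL
8 | NULL
NULL | NULL

(5, NULL); (5, NULL); (6, NULL); (7, Sara); (7, NULL); (8, NULL); (NULL, NULL)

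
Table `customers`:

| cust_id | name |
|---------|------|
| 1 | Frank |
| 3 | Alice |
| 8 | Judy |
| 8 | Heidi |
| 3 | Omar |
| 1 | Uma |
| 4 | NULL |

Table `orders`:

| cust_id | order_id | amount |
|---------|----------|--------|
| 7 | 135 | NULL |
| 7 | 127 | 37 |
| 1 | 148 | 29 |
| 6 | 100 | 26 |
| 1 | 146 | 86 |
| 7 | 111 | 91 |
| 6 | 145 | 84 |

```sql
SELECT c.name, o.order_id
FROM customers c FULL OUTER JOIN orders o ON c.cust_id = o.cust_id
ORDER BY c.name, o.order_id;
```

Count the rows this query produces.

14

FULL OUTER JOIN keeps every row from both sides; unmatched rows get NULL for the other side's columns.
Matching on c.cust_id = o.cust_id.
- c (cust_id=1) pairs with 2 row(s) of o.
- c (cust_id=3) has no partner → padded with NULL.
- c (cust_id=8) has no partner → padded with NULL.
- c (cust_id=8) has no partner → padded with NULL.
- c (cust_id=3) has no partner → padded with NULL.
- c (cust_id=1) pairs with 2 row(s) of o.
- c (cust_id=4) has no partner → padded with NULL.
- plus 5 unmatched o row(s), each kept with NULL c columns.
Total: 4 matched + 10 padded = 14 rows.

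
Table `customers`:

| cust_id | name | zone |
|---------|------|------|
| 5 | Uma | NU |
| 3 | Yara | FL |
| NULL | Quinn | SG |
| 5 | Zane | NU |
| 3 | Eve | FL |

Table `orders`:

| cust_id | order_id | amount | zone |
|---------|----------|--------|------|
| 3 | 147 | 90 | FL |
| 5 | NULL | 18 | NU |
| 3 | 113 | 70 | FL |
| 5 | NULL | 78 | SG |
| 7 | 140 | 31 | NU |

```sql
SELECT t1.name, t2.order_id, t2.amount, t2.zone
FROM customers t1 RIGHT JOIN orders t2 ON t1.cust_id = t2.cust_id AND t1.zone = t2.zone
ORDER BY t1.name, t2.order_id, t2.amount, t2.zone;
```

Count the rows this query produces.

8

RIGHT JOIN keeps every row from `orders`; unmatched rows get NULL for `customers`'s columns.
Matching on t1.cust_id = t2.cust_id AND t1.zone = t2.zone. A NULL in a compared column never satisfies the condition.
Matched pairs: 6; unmatched t2 rows kept: 2.
Total: 6 matched + 2 padded = 8 rows.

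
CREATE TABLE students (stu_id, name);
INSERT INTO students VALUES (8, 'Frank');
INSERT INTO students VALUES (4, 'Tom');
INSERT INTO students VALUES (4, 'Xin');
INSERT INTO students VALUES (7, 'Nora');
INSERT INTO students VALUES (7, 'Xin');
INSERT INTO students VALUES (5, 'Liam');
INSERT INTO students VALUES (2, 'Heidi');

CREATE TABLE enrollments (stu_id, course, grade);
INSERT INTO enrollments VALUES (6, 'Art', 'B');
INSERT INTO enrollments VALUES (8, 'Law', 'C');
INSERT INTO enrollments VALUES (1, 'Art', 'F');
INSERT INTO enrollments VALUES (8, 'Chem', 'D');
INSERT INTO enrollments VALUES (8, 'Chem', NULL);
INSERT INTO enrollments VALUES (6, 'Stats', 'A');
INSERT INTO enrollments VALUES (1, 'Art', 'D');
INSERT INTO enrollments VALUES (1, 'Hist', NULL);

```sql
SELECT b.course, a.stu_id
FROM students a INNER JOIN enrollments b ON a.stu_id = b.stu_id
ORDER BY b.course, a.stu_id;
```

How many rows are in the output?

INNER JOIN keeps only pairs where the ON condition holds.
Matching on a.stu_id = b.stu_id.
- a (stu_id=8) pairs with 3 row(s) of b.
- a (stu_id=4) has no partner → excluded.
- a (stu_id=4) has no partner → excluded.
- a (stu_id=7) has no partner → excluded.
- a (stu_id=7) has no partner → excluded.
- a (stu_id=5) has no partner → excluded.
- a (stu_id=2) has no partner → excluded.
Total: 3 rows.

3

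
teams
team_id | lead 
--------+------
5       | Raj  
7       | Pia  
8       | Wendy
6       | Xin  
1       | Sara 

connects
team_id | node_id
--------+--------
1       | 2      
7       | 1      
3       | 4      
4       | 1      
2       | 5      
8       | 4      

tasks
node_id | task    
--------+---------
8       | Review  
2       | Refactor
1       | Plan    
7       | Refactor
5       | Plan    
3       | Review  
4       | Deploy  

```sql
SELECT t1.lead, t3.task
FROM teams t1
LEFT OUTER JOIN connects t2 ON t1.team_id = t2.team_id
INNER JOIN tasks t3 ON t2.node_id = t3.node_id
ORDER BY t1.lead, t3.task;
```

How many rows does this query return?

3

Evaluate left to right. First `teams t1 LEFT JOIN connects t2` on team_id: 5 row(s).
Then INNER JOIN `tasks t3` on node_id: keep only rows whose t2.node_id appears in t3.
Result: 3 row(s).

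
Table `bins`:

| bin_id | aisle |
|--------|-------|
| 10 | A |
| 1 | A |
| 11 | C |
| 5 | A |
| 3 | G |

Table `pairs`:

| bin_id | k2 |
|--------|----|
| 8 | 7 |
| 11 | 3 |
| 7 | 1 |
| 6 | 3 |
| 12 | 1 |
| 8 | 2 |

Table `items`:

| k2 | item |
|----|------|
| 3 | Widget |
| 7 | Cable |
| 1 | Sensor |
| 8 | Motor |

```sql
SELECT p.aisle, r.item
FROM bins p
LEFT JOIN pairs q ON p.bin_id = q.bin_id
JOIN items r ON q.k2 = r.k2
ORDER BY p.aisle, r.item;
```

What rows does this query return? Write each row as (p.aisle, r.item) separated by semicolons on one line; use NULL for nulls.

(C, Widget)

Evaluate left to right. First `bins p LEFT JOIN pairs q` on bin_id: 5 row(s).
Then INNER JOIN `items r` on k2: keep only rows whose q.k2 appears in r.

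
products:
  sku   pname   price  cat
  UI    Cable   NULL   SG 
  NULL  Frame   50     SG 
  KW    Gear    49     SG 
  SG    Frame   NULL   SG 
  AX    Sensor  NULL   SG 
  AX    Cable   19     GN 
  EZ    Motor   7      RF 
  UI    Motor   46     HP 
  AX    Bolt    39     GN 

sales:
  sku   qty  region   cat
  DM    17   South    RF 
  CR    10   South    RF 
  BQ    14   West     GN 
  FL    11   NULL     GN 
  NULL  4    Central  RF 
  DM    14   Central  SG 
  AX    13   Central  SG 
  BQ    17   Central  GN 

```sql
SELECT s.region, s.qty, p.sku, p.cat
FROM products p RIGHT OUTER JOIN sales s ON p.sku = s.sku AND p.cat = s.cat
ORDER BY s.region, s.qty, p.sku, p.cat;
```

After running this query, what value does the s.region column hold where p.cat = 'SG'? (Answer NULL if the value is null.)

Central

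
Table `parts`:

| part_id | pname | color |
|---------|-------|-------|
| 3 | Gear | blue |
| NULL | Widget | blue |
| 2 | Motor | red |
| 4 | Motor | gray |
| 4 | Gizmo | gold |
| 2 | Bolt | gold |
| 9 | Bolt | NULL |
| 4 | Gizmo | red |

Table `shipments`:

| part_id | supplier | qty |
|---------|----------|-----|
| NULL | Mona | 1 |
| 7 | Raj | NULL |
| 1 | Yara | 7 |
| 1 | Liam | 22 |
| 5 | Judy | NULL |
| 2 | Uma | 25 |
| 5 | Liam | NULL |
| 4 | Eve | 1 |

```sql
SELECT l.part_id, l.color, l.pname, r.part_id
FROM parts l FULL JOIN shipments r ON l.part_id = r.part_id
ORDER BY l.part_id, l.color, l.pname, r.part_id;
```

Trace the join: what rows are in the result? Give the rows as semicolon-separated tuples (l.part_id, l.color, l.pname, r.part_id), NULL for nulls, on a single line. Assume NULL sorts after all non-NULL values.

(2, gold, Bolt, 2); (2, red, Motor, 2); (3, blue, Gear, NULL); (4, gold, Gizmo, 4); (4, gray, Motor, 4); (4, red, Gizmo, 4); (9, NULL, Bolt, NULL); (NULL, blue, Widget, NULL); (NULL, NULL, NULL, 1); (NULL, NULL, NULL, 1); (NULL, NULL, NULL, 5); (NULL, NULL, NULL, 5); (NULL, NULL, NULL, 7); (NULL, NULL, NULL, NULL)

FULL OUTER JOIN keeps every row from both sides; unmatched rows get NULL for the other side's columns.
Matching on l.part_id = r.part_id. A NULL in a compared column never satisfies the condition.
- l[0] part_id=3 → no match; kept with NULLs on the r side.
- l[1] part_id=NULL → no match; kept with NULLs on the r side.
- l[2] part_id=2 → 1 match(es) in r → 1 row(s).
- l[3] part_id=4 → 1 match(es) in r → 1 row(s).
- l[4] part_id=4 → 1 match(es) in r → 1 row(s).
- l[5] part_id=2 → 1 match(es) in r → 1 row(s).
- l[6] part_id=9 → no match; kept with NULLs on the r side.
- l[7] part_id=4 → 1 match(es) in r → 1 row(s).
- plus 6 unmatched r row(s), each kept with NULL l columns.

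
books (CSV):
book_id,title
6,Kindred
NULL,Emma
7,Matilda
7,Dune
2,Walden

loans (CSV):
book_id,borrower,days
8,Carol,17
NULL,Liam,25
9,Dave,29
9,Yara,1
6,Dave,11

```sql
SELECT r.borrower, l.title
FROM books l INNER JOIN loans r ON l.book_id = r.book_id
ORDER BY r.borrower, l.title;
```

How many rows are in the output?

1

INNER JOIN keeps only pairs where the ON condition holds.
Matching on l.book_id = r.book_id. A NULL in a compared column never satisfies the condition.
- l (book_id=6) pairs with 1 row(s) of r.
- l (book_id=NULL) has no partner → excluded.
- l (book_id=7) has no partner → excluded.
- l (book_id=7) has no partner → excluded.
- l (book_id=2) has no partner → excluded.
Total: 1 rows.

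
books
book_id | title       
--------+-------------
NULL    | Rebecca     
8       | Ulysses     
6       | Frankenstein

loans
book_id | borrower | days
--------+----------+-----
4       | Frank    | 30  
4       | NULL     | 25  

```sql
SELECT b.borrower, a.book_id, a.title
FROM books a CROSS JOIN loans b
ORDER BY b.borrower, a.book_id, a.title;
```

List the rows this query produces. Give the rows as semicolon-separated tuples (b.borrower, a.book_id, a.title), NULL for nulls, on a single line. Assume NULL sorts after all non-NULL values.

CROSS JOIN pairs every row of `books` with every row of `loans`: 3 × 2 = 6 rows.
After projecting and ordering:
b.borrower | a.book_id | a.title
Frank | 6 | Frankenstein
Frank | 8 | Ulysses
Frank | NULL | Rebecca
NULL | 6 | Frankenstein
NULL | 8 | Ulysses
NULL | NULL | Rebecca

(Frank, 6, Frankenstein); (Frank, 8, Ulysses); (Frank, NULL, Rebecca); (NULL, 6, Frankenstein); (NULL, 8, Ulysses); (NULL, NULL, Rebecca)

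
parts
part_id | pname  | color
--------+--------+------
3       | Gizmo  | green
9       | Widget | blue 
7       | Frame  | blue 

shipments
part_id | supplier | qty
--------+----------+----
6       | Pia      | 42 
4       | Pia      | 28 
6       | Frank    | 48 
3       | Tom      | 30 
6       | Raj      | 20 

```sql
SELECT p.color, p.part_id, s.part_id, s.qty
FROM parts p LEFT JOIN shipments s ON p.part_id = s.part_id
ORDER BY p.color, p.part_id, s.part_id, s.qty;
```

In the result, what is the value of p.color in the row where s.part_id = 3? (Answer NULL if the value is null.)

LEFT JOIN keeps every row from `parts`; unmatched rows get NULL for `shipments`'s columns.
Matching on p.part_id = s.part_id.
- p (part_id=3) pairs with 1 row(s) of s.
- p (part_id=9) has no partner → padded with NULL.
- p (part_id=7) has no partner → padded with NULL.

green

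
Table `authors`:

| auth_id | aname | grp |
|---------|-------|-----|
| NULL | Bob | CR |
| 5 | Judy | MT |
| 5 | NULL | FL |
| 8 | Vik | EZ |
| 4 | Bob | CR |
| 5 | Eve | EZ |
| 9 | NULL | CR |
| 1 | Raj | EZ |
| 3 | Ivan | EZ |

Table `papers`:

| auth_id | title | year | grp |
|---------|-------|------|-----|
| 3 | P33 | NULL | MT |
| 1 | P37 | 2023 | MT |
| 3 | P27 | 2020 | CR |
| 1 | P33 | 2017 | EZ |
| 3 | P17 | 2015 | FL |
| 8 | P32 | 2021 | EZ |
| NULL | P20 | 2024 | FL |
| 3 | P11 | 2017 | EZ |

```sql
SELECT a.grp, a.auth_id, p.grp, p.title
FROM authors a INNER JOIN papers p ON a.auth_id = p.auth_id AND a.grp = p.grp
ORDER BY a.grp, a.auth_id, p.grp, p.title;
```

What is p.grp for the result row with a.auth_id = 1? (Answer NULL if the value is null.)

INNER JOIN keeps only pairs where the ON condition holds.
Matching on a.auth_id = p.auth_id AND a.grp = p.grp. A NULL in a compared column never satisfies the condition.
- a row (auth_id=NULL, grp=CR): no match → dropped.
- a row (auth_id=5, grp=MT): no match → dropped.
- a row (auth_id=5, grp=FL): no match → dropped.
- a row (auth_id=8, grp=EZ): matches 1 p row(s) → 1 output row(s).
- a row (auth_id=4, grp=CR): no match → dropped.
- a row (auth_id=5, grp=EZ): no match → dropped.
- a row (auth_id=9, grp=CR): no match → dropped.
- a row (auth_id=1, grp=EZ): matches 1 p row(s) → 1 output row(s).
- a row (auth_id=3, grp=EZ): matches 1 p row(s) → 1 output row(s).

EZ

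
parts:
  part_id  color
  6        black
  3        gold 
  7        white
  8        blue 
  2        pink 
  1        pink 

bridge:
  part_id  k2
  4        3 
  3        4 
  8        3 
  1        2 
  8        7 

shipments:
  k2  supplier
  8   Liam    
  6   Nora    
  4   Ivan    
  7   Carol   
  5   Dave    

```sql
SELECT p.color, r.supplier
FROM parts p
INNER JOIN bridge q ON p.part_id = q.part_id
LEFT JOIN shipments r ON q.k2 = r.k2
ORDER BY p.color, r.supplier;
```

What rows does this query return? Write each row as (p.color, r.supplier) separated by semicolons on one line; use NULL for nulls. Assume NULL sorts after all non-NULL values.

Joins associate left-to-right: parts INNER JOIN bridge on part_id gives 4 intermediate row(s).
Then LEFT JOIN `shipments r` on k2: each of those 4 rows is kept; rows whose q.k2 has no match in r get NULL for r's columns.

(blue, Carol); (blue, NULL); (gold, Ivan); (pink, NULL)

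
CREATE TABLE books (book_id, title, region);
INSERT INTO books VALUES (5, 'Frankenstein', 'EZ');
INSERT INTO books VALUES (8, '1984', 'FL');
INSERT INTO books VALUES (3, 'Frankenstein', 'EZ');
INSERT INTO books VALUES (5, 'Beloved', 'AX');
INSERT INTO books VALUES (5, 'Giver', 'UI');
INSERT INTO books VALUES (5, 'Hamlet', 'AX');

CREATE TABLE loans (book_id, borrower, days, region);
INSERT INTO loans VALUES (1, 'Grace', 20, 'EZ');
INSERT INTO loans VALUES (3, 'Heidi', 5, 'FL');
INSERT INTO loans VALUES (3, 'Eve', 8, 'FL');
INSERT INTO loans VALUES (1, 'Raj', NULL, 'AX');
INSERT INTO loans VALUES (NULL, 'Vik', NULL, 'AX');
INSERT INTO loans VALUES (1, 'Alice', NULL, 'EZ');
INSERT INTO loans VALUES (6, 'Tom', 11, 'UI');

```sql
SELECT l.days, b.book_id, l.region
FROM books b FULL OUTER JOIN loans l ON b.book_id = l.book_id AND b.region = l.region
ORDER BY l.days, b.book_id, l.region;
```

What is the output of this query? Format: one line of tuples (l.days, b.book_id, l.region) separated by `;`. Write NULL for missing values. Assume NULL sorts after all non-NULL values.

(5, NULL, FL); (8, NULL, FL); (11, NULL, UI); (20, NULL, EZ); (NULL, 3, NULL); (NULL, 5, NULL); (NULL, 5, NULL); (NULL, 5, NULL); (NULL, 5, NULL); (NULL, 8, NULL); (NULL, NULL, AX); (NULL, NULL, AX); (NULL, NULL, EZ)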